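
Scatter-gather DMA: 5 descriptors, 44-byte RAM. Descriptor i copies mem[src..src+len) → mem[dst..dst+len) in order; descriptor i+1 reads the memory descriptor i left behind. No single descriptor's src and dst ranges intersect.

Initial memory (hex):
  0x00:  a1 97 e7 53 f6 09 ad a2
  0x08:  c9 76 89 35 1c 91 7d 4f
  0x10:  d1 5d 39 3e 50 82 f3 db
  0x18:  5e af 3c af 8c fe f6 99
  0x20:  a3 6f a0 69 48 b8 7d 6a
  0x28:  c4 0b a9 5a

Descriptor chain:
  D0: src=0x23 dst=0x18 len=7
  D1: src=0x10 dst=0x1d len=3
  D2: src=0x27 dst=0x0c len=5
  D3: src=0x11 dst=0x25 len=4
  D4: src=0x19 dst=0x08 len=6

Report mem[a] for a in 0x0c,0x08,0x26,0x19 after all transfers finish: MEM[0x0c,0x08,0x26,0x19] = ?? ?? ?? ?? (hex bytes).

D0: mem[0x18..0x1e] <- [69 48 b8 7d 6a c4 0b]
D1: mem[0x1d..0x1f] <- [d1 5d 39]
D2: mem[0x0c..0x10] <- [6a c4 0b a9 5a]
D3: mem[0x25..0x28] <- [5d 39 3e 50]
D4: mem[0x08..0x0d] <- [48 b8 7d 6a d1 5d]
query mem[0x0c]=0xd1, mem[0x08]=0x48, mem[0x26]=0x39, mem[0x19]=0x48

MEM[0x0c,0x08,0x26,0x19] = d1 48 39 48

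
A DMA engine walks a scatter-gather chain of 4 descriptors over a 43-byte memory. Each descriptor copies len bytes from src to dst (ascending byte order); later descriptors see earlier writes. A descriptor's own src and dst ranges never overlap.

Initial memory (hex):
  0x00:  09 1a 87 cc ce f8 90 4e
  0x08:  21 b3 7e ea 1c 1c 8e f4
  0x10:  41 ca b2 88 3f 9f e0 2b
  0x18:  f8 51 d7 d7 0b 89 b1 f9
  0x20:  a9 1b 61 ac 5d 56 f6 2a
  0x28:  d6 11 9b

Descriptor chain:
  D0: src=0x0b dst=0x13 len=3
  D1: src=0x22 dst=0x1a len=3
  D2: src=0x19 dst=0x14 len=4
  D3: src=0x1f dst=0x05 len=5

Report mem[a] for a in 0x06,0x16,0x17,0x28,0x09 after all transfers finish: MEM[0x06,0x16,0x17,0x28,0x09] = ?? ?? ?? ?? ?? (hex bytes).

MEM[0x06,0x16,0x17,0x28,0x09] = a9 ac 5d d6 ac

[0] 0x0b->0x13 len=3 : ea 1c 1c
[1] 0x22->0x1a len=3 : 61 ac 5d
[2] 0x19->0x14 len=4 : 51 61 ac 5d
[3] 0x1f->0x05 len=5 : f9 a9 1b 61 ac
query mem[0x06]=0xa9, mem[0x16]=0xac, mem[0x17]=0x5d, mem[0x28]=0xd6, mem[0x09]=0xac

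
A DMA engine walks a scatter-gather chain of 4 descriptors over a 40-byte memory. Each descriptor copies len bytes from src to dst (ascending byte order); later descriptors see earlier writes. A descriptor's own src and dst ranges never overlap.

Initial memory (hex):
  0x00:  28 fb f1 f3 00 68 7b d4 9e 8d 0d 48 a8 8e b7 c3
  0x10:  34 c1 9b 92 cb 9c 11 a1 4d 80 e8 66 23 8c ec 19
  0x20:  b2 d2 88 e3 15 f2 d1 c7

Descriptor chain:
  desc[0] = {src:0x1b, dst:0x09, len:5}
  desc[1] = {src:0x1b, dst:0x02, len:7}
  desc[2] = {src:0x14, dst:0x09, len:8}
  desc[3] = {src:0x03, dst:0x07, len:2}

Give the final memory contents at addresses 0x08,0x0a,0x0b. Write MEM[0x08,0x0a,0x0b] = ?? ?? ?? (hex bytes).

MEM[0x08,0x0a,0x0b] = 8c 9c 11

  after D0: wrote 5B at 0x09 = 66238cec19
  after D1: wrote 7B at 0x02 = 66238cec19b2d2
  after D2: wrote 8B at 0x09 = cb9c11a14d80e866
  after D3: wrote 2B at 0x07 = 238c
query mem[0x08]=0x8c, mem[0x0a]=0x9c, mem[0x0b]=0x11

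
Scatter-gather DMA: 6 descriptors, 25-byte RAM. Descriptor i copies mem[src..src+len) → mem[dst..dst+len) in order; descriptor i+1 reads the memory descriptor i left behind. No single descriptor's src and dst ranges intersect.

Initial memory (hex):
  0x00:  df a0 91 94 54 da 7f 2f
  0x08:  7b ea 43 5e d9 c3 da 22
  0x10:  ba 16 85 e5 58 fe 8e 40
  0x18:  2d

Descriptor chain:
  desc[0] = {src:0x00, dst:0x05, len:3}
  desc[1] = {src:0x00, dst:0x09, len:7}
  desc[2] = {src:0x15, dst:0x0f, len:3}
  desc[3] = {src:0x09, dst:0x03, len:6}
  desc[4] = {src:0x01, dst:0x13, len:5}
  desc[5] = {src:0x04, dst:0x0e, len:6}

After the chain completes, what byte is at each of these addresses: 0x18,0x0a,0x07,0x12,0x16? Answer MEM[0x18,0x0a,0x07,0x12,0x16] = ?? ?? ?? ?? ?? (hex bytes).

MEM[0x18,0x0a,0x07,0x12,0x16] = 2d a0 54 df a0

D0: mem[0x05..0x07] <- [df a0 91]
D1: mem[0x09..0x0f] <- [df a0 91 94 54 df a0]
D2: mem[0x0f..0x11] <- [fe 8e 40]
D3: mem[0x03..0x08] <- [df a0 91 94 54 df]
D4: mem[0x13..0x17] <- [a0 91 df a0 91]
D5: mem[0x0e..0x13] <- [a0 91 94 54 df df]
query mem[0x18]=0x2d, mem[0x0a]=0xa0, mem[0x07]=0x54, mem[0x12]=0xdf, mem[0x16]=0xa0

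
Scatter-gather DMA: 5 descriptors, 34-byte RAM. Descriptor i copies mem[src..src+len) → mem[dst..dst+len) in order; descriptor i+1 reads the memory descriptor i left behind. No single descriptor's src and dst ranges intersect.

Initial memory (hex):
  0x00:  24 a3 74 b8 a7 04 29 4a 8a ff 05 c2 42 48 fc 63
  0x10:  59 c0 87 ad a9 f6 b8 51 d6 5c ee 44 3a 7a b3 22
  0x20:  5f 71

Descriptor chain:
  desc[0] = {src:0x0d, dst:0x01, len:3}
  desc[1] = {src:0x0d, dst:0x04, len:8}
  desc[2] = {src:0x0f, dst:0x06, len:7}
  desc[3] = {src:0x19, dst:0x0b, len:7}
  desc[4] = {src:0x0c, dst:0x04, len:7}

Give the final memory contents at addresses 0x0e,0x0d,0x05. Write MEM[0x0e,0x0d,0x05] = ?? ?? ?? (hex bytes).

MEM[0x0e,0x0d,0x05] = 3a 44 44

[0] 0x0d->0x01 len=3 : 48 fc 63
[1] 0x0d->0x04 len=8 : 48 fc 63 59 c0 87 ad a9
[2] 0x0f->0x06 len=7 : 63 59 c0 87 ad a9 f6
[3] 0x19->0x0b len=7 : 5c ee 44 3a 7a b3 22
[4] 0x0c->0x04 len=7 : ee 44 3a 7a b3 22 87
query mem[0x0e]=0x3a, mem[0x0d]=0x44, mem[0x05]=0x44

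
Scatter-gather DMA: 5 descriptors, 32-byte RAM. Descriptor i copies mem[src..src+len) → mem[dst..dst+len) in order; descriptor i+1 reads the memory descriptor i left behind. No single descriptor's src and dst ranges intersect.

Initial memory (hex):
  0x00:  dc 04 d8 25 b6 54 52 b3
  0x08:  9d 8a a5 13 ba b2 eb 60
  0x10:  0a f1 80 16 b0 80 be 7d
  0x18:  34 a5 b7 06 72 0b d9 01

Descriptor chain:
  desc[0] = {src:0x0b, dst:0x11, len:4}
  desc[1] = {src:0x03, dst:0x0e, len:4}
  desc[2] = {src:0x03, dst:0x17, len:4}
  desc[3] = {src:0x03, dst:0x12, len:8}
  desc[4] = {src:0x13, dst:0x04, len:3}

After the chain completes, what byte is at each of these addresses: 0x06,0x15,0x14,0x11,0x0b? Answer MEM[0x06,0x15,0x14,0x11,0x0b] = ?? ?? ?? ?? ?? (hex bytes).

  after D0: wrote 4B at 0x11 = 13bab2eb
  after D1: wrote 4B at 0x0e = 25b65452
  after D2: wrote 4B at 0x17 = 25b65452
  after D3: wrote 8B at 0x12 = 25b65452b39d8aa5
  after D4: wrote 3B at 0x04 = b65452
query mem[0x06]=0x52, mem[0x15]=0x52, mem[0x14]=0x54, mem[0x11]=0x52, mem[0x0b]=0x13

MEM[0x06,0x15,0x14,0x11,0x0b] = 52 52 54 52 13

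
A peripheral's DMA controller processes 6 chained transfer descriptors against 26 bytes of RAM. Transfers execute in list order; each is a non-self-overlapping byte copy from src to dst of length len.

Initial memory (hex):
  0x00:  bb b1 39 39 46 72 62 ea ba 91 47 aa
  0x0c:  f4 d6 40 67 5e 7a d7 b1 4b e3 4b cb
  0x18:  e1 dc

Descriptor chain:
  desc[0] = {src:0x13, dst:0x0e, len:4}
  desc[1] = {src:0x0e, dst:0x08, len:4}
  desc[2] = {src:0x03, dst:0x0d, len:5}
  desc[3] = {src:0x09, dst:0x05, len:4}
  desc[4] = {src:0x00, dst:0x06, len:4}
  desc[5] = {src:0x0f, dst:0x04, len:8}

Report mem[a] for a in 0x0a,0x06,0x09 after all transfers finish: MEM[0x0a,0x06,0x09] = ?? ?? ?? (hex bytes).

MEM[0x0a,0x06,0x09] = e3 ea 4b

#0 dst[0x0e+4] := {0xb1,0x4b,0xe3,0x4b}
#1 dst[0x08+4] := {0xb1,0x4b,0xe3,0x4b}
#2 dst[0x0d+5] := {0x39,0x46,0x72,0x62,0xea}
#3 dst[0x05+4] := {0x4b,0xe3,0x4b,0xf4}
#4 dst[0x06+4] := {0xbb,0xb1,0x39,0x39}
#5 dst[0x04+8] := {0x72,0x62,0xea,0xd7,0xb1,0x4b,0xe3,0x4b}
query mem[0x0a]=0xe3, mem[0x06]=0xea, mem[0x09]=0x4b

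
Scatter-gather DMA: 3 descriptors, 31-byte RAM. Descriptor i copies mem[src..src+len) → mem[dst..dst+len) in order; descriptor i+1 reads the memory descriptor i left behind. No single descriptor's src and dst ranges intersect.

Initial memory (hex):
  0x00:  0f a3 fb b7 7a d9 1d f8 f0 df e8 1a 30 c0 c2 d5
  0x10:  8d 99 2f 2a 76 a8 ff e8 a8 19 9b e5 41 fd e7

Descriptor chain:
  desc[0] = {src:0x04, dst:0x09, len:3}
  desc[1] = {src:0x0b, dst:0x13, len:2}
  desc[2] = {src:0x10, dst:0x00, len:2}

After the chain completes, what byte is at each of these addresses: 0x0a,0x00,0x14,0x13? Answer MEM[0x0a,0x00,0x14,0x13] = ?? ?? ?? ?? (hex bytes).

MEM[0x0a,0x00,0x14,0x13] = d9 8d 30 1d

#0 dst[0x09+3] := {0x7a,0xd9,0x1d}
#1 dst[0x13+2] := {0x1d,0x30}
#2 dst[0x00+2] := {0x8d,0x99}
query mem[0x0a]=0xd9, mem[0x00]=0x8d, mem[0x14]=0x30, mem[0x13]=0x1d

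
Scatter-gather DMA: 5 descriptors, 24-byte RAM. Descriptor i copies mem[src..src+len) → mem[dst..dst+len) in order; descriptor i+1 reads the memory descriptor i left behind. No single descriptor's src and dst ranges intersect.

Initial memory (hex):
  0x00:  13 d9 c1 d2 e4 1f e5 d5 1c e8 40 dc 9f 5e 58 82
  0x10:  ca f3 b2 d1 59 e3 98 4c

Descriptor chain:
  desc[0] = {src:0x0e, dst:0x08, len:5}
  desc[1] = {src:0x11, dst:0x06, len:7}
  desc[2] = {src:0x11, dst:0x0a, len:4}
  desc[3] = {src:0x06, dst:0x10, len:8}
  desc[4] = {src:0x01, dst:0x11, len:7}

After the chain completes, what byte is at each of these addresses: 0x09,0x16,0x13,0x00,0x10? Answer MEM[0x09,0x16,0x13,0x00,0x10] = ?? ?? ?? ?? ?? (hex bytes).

MEM[0x09,0x16,0x13,0x00,0x10] = 59 f3 d2 13 f3

[0] 0x0e->0x08 len=5 : 58 82 ca f3 b2
[1] 0x11->0x06 len=7 : f3 b2 d1 59 e3 98 4c
[2] 0x11->0x0a len=4 : f3 b2 d1 59
[3] 0x06->0x10 len=8 : f3 b2 d1 59 f3 b2 d1 59
[4] 0x01->0x11 len=7 : d9 c1 d2 e4 1f f3 b2
query mem[0x09]=0x59, mem[0x16]=0xf3, mem[0x13]=0xd2, mem[0x00]=0x13, mem[0x10]=0xf3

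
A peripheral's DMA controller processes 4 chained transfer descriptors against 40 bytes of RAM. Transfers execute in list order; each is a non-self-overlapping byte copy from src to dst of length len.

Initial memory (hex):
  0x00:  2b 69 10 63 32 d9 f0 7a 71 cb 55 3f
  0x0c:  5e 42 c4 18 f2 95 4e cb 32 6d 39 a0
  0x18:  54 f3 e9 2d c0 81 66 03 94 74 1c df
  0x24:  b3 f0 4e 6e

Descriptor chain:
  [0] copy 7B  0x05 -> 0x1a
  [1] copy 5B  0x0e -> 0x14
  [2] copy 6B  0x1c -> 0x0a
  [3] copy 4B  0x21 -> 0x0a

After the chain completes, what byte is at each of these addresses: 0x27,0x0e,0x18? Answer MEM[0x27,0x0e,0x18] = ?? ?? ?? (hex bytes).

MEM[0x27,0x0e,0x18] = 6e 3f 4e

  after D0: wrote 7B at 0x1a = d9f07a71cb553f
  after D1: wrote 5B at 0x14 = c418f2954e
  after D2: wrote 6B at 0x0a = 7a71cb553f74
  after D3: wrote 4B at 0x0a = 741cdfb3
query mem[0x27]=0x6e, mem[0x0e]=0x3f, mem[0x18]=0x4e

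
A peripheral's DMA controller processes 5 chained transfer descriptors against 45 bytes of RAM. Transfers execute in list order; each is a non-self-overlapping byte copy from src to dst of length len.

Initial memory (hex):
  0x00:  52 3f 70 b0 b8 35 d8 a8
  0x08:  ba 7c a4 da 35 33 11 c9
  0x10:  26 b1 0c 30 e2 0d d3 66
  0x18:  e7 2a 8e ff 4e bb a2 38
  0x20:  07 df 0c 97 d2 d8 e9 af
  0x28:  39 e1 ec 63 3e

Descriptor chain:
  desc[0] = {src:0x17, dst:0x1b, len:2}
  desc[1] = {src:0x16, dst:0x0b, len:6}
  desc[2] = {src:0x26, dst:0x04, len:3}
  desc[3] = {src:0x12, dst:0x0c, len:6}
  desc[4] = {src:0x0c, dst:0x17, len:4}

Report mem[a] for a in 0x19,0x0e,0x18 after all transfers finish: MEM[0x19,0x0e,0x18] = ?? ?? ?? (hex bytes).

  after D0: wrote 2B at 0x1b = 66e7
  after D1: wrote 6B at 0x0b = d366e72a8e66
  after D2: wrote 3B at 0x04 = e9af39
  after D3: wrote 6B at 0x0c = 0c30e20dd366
  after D4: wrote 4B at 0x17 = 0c30e20d
query mem[0x19]=0xe2, mem[0x0e]=0xe2, mem[0x18]=0x30

MEM[0x19,0x0e,0x18] = e2 e2 30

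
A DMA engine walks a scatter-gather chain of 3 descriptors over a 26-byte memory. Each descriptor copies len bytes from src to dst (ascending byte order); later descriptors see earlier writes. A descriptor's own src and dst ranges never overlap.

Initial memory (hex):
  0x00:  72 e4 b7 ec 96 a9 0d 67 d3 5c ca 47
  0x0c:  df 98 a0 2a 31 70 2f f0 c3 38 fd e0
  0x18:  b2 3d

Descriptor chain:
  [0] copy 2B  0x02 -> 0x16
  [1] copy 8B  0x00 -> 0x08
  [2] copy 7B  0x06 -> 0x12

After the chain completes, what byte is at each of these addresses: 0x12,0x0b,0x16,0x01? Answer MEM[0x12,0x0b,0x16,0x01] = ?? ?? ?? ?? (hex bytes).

MEM[0x12,0x0b,0x16,0x01] = 0d ec b7 e4

  after D0: wrote 2B at 0x16 = b7ec
  after D1: wrote 8B at 0x08 = 72e4b7ec96a90d67
  after D2: wrote 7B at 0x12 = 0d6772e4b7ec96
query mem[0x12]=0x0d, mem[0x0b]=0xec, mem[0x16]=0xb7, mem[0x01]=0xe4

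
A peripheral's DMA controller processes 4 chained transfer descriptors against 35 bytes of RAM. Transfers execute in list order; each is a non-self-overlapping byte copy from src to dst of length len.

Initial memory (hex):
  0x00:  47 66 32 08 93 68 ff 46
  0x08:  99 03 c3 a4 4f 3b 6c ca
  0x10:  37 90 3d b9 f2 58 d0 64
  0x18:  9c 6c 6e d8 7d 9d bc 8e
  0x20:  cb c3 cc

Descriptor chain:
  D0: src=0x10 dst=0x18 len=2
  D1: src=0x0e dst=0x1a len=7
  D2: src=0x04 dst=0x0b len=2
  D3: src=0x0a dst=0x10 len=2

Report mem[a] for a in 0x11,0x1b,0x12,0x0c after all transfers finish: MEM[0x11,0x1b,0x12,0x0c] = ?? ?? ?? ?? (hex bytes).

#0 dst[0x18+2] := {0x37,0x90}
#1 dst[0x1a+7] := {0x6c,0xca,0x37,0x90,0x3d,0xb9,0xf2}
#2 dst[0x0b+2] := {0x93,0x68}
#3 dst[0x10+2] := {0xc3,0x93}
query mem[0x11]=0x93, mem[0x1b]=0xca, mem[0x12]=0x3d, mem[0x0c]=0x68

MEM[0x11,0x1b,0x12,0x0c] = 93 ca 3d 68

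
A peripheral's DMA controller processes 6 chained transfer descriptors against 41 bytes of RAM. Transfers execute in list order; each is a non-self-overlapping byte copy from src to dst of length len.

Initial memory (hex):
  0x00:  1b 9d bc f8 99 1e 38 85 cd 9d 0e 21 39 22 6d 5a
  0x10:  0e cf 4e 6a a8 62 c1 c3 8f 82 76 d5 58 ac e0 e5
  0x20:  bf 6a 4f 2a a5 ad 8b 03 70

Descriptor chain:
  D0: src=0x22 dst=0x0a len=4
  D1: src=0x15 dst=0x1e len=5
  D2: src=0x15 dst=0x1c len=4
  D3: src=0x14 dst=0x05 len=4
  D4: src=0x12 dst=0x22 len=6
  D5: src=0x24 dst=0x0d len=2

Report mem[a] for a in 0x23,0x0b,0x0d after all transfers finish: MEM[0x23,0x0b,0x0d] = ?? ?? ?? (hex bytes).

MEM[0x23,0x0b,0x0d] = 6a 2a a8

D0: mem[0x0a..0x0d] <- [4f 2a a5 ad]
D1: mem[0x1e..0x22] <- [62 c1 c3 8f 82]
D2: mem[0x1c..0x1f] <- [62 c1 c3 8f]
D3: mem[0x05..0x08] <- [a8 62 c1 c3]
D4: mem[0x22..0x27] <- [4e 6a a8 62 c1 c3]
D5: mem[0x0d..0x0e] <- [a8 62]
query mem[0x23]=0x6a, mem[0x0b]=0x2a, mem[0x0d]=0xa8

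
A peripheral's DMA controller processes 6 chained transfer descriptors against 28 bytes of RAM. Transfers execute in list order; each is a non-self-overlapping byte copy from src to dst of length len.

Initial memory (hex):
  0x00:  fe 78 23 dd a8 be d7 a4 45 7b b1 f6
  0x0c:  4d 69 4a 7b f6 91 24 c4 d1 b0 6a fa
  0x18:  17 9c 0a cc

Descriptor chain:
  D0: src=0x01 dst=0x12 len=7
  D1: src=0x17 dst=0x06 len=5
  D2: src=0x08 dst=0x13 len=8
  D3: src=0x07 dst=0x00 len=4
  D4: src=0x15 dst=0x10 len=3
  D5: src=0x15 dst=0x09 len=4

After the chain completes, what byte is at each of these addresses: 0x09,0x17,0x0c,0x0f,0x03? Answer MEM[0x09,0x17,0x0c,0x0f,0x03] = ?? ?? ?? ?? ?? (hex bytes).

#0 dst[0x12+7] := {0x78,0x23,0xdd,0xa8,0xbe,0xd7,0xa4}
#1 dst[0x06+5] := {0xd7,0xa4,0x9c,0x0a,0xcc}
#2 dst[0x13+8] := {0x9c,0x0a,0xcc,0xf6,0x4d,0x69,0x4a,0x7b}
#3 dst[0x00+4] := {0xa4,0x9c,0x0a,0xcc}
#4 dst[0x10+3] := {0xcc,0xf6,0x4d}
#5 dst[0x09+4] := {0xcc,0xf6,0x4d,0x69}
query mem[0x09]=0xcc, mem[0x17]=0x4d, mem[0x0c]=0x69, mem[0x0f]=0x7b, mem[0x03]=0xcc

MEM[0x09,0x17,0x0c,0x0f,0x03] = cc 4d 69 7b cc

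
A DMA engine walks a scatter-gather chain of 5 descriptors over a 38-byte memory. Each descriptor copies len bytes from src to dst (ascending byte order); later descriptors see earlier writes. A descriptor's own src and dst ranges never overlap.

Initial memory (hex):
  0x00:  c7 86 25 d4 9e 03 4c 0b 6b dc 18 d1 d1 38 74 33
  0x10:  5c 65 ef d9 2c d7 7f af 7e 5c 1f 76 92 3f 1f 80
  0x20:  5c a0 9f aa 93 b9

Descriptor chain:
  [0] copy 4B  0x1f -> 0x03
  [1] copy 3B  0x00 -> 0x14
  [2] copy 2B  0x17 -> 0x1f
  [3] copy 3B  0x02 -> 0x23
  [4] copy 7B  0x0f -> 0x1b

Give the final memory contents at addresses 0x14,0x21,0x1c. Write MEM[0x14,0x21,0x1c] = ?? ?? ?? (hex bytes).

#0 dst[0x03+4] := {0x80,0x5c,0xa0,0x9f}
#1 dst[0x14+3] := {0xc7,0x86,0x25}
#2 dst[0x1f+2] := {0xaf,0x7e}
#3 dst[0x23+3] := {0x25,0x80,0x5c}
#4 dst[0x1b+7] := {0x33,0x5c,0x65,0xef,0xd9,0xc7,0x86}
query mem[0x14]=0xc7, mem[0x21]=0x86, mem[0x1c]=0x5c

MEM[0x14,0x21,0x1c] = c7 86 5c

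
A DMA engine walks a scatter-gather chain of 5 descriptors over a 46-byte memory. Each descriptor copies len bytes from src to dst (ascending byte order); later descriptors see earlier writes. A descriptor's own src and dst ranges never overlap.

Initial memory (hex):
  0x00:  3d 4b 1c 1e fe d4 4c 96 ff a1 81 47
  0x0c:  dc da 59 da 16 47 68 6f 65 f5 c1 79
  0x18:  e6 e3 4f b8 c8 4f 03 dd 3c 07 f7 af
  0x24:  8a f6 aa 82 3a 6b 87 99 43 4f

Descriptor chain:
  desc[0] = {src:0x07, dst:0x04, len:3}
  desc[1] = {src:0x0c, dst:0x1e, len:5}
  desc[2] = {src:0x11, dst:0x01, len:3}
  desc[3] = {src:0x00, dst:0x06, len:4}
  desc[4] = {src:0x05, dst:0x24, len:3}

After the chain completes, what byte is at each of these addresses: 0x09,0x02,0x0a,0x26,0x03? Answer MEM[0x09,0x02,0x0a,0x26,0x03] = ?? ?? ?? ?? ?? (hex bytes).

  after D0: wrote 3B at 0x04 = 96ffa1
  after D1: wrote 5B at 0x1e = dcda59da16
  after D2: wrote 3B at 0x01 = 47686f
  after D3: wrote 4B at 0x06 = 3d47686f
  after D4: wrote 3B at 0x24 = ff3d47
query mem[0x09]=0x6f, mem[0x02]=0x68, mem[0x0a]=0x81, mem[0x26]=0x47, mem[0x03]=0x6f

MEM[0x09,0x02,0x0a,0x26,0x03] = 6f 68 81 47 6f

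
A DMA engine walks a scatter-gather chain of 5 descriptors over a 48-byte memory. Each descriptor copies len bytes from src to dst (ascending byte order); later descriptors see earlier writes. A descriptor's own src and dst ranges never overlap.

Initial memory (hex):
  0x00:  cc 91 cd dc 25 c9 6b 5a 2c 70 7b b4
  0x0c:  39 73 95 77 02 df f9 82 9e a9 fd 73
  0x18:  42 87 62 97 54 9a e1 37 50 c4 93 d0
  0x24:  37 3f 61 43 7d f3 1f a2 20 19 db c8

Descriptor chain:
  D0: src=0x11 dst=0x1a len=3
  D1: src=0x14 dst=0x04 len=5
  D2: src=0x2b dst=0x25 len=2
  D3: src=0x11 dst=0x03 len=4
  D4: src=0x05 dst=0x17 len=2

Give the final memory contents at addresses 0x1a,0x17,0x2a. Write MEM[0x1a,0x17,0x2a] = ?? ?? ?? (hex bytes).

[0] 0x11->0x1a len=3 : df f9 82
[1] 0x14->0x04 len=5 : 9e a9 fd 73 42
[2] 0x2b->0x25 len=2 : a2 20
[3] 0x11->0x03 len=4 : df f9 82 9e
[4] 0x05->0x17 len=2 : 82 9e
query mem[0x1a]=0xdf, mem[0x17]=0x82, mem[0x2a]=0x1f

MEM[0x1a,0x17,0x2a] = df 82 1f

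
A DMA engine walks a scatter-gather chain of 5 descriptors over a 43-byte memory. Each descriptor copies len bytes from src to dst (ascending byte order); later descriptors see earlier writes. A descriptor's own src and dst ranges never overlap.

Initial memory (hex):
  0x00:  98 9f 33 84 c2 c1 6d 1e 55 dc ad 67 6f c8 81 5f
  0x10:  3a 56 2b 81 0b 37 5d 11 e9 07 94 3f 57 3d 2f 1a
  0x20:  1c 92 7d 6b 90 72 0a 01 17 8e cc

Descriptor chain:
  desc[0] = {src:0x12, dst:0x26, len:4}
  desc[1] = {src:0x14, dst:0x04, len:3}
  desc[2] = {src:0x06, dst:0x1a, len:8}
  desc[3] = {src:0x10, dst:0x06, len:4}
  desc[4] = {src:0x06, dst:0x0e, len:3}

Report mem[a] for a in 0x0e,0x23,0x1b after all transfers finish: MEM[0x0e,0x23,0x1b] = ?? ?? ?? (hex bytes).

#0 dst[0x26+4] := {0x2b,0x81,0x0b,0x37}
#1 dst[0x04+3] := {0x0b,0x37,0x5d}
#2 dst[0x1a+8] := {0x5d,0x1e,0x55,0xdc,0xad,0x67,0x6f,0xc8}
#3 dst[0x06+4] := {0x3a,0x56,0x2b,0x81}
#4 dst[0x0e+3] := {0x3a,0x56,0x2b}
query mem[0x0e]=0x3a, mem[0x23]=0x6b, mem[0x1b]=0x1e

MEM[0x0e,0x23,0x1b] = 3a 6b 1e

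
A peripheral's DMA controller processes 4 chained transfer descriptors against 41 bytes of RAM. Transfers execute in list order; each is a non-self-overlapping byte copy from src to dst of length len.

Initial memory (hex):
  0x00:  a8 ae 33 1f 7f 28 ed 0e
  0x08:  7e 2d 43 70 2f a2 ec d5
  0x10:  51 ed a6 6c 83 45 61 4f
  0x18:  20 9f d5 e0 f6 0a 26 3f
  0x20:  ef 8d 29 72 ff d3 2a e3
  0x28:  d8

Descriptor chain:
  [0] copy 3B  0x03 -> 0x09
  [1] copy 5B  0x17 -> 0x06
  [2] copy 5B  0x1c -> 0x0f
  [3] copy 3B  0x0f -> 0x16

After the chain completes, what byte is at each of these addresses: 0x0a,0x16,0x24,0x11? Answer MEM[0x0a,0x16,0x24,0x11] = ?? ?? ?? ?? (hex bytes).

MEM[0x0a,0x16,0x24,0x11] = e0 f6 ff 26

[0] 0x03->0x09 len=3 : 1f 7f 28
[1] 0x17->0x06 len=5 : 4f 20 9f d5 e0
[2] 0x1c->0x0f len=5 : f6 0a 26 3f ef
[3] 0x0f->0x16 len=3 : f6 0a 26
query mem[0x0a]=0xe0, mem[0x16]=0xf6, mem[0x24]=0xff, mem[0x11]=0x26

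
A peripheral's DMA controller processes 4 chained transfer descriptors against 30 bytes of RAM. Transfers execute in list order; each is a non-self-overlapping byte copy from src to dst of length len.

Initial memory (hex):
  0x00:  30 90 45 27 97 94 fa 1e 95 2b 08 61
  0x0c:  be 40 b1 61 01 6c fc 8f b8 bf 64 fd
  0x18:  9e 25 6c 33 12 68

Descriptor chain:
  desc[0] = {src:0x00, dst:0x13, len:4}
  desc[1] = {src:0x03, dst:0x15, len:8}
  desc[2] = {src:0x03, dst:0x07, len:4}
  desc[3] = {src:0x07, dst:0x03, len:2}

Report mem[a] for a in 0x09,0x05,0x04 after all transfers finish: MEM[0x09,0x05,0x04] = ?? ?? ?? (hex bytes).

MEM[0x09,0x05,0x04] = 94 94 97

D0: mem[0x13..0x16] <- [30 90 45 27]
D1: mem[0x15..0x1c] <- [27 97 94 fa 1e 95 2b 08]
D2: mem[0x07..0x0a] <- [27 97 94 fa]
D3: mem[0x03..0x04] <- [27 97]
query mem[0x09]=0x94, mem[0x05]=0x94, mem[0x04]=0x97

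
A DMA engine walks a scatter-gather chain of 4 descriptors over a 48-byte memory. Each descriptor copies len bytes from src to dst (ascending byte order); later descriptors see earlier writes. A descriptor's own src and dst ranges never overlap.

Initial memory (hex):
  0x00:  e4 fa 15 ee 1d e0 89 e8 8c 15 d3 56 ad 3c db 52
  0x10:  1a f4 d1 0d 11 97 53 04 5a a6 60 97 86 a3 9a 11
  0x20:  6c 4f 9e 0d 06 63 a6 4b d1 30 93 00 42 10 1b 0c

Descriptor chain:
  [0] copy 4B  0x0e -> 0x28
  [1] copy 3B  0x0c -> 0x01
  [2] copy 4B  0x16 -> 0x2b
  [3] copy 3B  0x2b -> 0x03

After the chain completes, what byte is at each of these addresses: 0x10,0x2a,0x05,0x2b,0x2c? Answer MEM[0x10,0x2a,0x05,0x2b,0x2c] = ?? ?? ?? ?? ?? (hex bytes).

MEM[0x10,0x2a,0x05,0x2b,0x2c] = 1a 1a 5a 53 04

#0 dst[0x28+4] := {0xdb,0x52,0x1a,0xf4}
#1 dst[0x01+3] := {0xad,0x3c,0xdb}
#2 dst[0x2b+4] := {0x53,0x04,0x5a,0xa6}
#3 dst[0x03+3] := {0x53,0x04,0x5a}
query mem[0x10]=0x1a, mem[0x2a]=0x1a, mem[0x05]=0x5a, mem[0x2b]=0x53, mem[0x2c]=0x04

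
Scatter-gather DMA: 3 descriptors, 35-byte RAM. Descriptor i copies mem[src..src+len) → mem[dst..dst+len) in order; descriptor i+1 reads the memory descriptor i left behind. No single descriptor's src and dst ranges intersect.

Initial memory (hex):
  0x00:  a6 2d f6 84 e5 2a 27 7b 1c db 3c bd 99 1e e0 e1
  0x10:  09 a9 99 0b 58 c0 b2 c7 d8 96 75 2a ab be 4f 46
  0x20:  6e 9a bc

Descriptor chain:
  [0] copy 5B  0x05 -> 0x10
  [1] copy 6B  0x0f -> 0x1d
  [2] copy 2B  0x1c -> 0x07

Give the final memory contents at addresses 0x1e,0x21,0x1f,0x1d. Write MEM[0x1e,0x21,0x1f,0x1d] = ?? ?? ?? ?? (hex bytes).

[0] 0x05->0x10 len=5 : 2a 27 7b 1c db
[1] 0x0f->0x1d len=6 : e1 2a 27 7b 1c db
[2] 0x1c->0x07 len=2 : ab e1
query mem[0x1e]=0x2a, mem[0x21]=0x1c, mem[0x1f]=0x27, mem[0x1d]=0xe1

MEM[0x1e,0x21,0x1f,0x1d] = 2a 1c 27 e1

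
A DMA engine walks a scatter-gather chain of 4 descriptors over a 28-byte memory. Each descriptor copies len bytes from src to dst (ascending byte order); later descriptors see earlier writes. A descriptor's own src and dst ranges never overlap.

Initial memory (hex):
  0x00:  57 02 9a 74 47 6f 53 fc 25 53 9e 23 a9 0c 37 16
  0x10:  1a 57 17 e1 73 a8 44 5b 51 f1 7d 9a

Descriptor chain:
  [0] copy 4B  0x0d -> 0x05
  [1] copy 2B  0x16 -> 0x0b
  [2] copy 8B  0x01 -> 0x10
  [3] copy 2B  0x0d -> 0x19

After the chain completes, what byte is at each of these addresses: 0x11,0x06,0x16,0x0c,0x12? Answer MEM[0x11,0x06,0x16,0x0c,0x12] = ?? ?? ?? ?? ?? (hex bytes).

MEM[0x11,0x06,0x16,0x0c,0x12] = 9a 37 16 5b 74

#0 dst[0x05+4] := {0x0c,0x37,0x16,0x1a}
#1 dst[0x0b+2] := {0x44,0x5b}
#2 dst[0x10+8] := {0x02,0x9a,0x74,0x47,0x0c,0x37,0x16,0x1a}
#3 dst[0x19+2] := {0x0c,0x37}
query mem[0x11]=0x9a, mem[0x06]=0x37, mem[0x16]=0x16, mem[0x0c]=0x5b, mem[0x12]=0x74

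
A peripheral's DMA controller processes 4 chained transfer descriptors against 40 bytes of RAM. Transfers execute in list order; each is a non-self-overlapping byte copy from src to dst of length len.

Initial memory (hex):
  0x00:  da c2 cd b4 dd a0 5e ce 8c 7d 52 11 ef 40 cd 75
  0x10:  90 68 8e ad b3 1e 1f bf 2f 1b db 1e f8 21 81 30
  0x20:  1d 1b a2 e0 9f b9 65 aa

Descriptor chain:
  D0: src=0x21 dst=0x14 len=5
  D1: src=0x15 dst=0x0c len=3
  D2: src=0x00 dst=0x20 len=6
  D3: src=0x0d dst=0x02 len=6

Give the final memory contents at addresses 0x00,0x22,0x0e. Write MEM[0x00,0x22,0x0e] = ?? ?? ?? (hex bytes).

MEM[0x00,0x22,0x0e] = da cd 9f

  after D0: wrote 5B at 0x14 = 1ba2e09fb9
  after D1: wrote 3B at 0x0c = a2e09f
  after D2: wrote 6B at 0x20 = dac2cdb4dda0
  after D3: wrote 6B at 0x02 = e09f7590688e
query mem[0x00]=0xda, mem[0x22]=0xcd, mem[0x0e]=0x9f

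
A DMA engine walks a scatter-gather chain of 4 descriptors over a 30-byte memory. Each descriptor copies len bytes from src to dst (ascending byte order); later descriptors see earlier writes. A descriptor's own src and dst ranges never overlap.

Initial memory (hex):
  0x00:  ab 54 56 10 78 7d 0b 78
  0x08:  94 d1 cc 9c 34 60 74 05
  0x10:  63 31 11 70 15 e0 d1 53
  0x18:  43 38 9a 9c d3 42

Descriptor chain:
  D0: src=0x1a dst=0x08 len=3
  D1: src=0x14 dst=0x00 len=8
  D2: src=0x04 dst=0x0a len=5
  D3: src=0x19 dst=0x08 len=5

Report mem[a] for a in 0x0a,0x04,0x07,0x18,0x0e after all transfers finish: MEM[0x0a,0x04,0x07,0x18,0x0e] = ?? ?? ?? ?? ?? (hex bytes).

MEM[0x0a,0x04,0x07,0x18,0x0e] = 9c 43 9c 43 9a

D0: mem[0x08..0x0a] <- [9a 9c d3]
D1: mem[0x00..0x07] <- [15 e0 d1 53 43 38 9a 9c]
D2: mem[0x0a..0x0e] <- [43 38 9a 9c 9a]
D3: mem[0x08..0x0c] <- [38 9a 9c d3 42]
query mem[0x0a]=0x9c, mem[0x04]=0x43, mem[0x07]=0x9c, mem[0x18]=0x43, mem[0x0e]=0x9a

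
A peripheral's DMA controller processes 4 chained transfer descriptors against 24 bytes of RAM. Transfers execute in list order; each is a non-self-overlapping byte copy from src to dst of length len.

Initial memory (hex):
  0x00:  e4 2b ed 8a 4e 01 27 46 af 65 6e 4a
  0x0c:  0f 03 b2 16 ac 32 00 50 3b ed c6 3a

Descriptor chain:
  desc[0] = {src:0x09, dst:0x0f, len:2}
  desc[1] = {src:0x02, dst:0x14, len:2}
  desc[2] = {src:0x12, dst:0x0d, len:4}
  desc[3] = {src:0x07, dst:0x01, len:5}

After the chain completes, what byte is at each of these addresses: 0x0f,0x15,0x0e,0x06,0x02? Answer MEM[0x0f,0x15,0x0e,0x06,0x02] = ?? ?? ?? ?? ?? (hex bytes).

MEM[0x0f,0x15,0x0e,0x06,0x02] = ed 8a 50 27 af

D0: mem[0x0f..0x10] <- [65 6e]
D1: mem[0x14..0x15] <- [ed 8a]
D2: mem[0x0d..0x10] <- [00 50 ed 8a]
D3: mem[0x01..0x05] <- [46 af 65 6e 4a]
query mem[0x0f]=0xed, mem[0x15]=0x8a, mem[0x0e]=0x50, mem[0x06]=0x27, mem[0x02]=0xaf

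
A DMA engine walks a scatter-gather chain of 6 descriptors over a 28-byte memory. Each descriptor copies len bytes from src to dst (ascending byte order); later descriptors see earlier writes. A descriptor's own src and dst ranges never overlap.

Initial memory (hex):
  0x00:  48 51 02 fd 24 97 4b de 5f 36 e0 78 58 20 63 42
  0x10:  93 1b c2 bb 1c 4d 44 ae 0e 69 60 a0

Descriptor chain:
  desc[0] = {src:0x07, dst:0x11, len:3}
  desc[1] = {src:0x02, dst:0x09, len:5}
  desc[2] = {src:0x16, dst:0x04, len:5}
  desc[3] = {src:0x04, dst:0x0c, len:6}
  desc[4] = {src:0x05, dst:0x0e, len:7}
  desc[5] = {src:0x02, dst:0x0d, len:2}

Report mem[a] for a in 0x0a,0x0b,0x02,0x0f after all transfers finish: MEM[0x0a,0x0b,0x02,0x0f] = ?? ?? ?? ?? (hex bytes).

MEM[0x0a,0x0b,0x02,0x0f] = fd 24 02 0e

  after D0: wrote 3B at 0x11 = de5f36
  after D1: wrote 5B at 0x09 = 02fd24974b
  after D2: wrote 5B at 0x04 = 44ae0e6960
  after D3: wrote 6B at 0x0c = 44ae0e696002
  after D4: wrote 7B at 0x0e = ae0e696002fd24
  after D5: wrote 2B at 0x0d = 02fd
query mem[0x0a]=0xfd, mem[0x0b]=0x24, mem[0x02]=0x02, mem[0x0f]=0x0e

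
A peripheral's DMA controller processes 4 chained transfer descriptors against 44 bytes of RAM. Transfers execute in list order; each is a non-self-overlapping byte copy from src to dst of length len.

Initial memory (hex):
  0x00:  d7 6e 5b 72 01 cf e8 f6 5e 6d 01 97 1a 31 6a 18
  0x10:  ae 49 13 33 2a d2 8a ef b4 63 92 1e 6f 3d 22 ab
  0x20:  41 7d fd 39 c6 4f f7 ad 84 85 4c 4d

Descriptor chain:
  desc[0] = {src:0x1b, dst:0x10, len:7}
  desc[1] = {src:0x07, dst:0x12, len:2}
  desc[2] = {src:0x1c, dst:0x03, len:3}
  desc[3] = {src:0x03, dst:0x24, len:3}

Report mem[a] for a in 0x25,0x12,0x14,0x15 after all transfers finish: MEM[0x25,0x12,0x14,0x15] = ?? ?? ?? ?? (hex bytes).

MEM[0x25,0x12,0x14,0x15] = 3d f6 ab 41

#0 dst[0x10+7] := {0x1e,0x6f,0x3d,0x22,0xab,0x41,0x7d}
#1 dst[0x12+2] := {0xf6,0x5e}
#2 dst[0x03+3] := {0x6f,0x3d,0x22}
#3 dst[0x24+3] := {0x6f,0x3d,0x22}
query mem[0x25]=0x3d, mem[0x12]=0xf6, mem[0x14]=0xab, mem[0x15]=0x41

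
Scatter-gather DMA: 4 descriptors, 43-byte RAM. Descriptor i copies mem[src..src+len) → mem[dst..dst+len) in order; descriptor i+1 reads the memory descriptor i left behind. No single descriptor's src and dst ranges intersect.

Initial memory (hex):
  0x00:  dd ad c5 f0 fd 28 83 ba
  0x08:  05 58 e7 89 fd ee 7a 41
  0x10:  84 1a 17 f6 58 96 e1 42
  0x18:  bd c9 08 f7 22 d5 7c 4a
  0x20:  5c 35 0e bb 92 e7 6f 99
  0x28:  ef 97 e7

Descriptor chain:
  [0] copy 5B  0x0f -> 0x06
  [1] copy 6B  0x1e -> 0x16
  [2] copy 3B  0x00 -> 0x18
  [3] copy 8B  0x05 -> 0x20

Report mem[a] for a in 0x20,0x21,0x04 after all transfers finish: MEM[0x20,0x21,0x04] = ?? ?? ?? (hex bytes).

  after D0: wrote 5B at 0x06 = 41841a17f6
  after D1: wrote 6B at 0x16 = 7c4a5c350ebb
  after D2: wrote 3B at 0x18 = ddadc5
  after D3: wrote 8B at 0x20 = 2841841a17f689fd
query mem[0x20]=0x28, mem[0x21]=0x41, mem[0x04]=0xfd

MEM[0x20,0x21,0x04] = 28 41 fd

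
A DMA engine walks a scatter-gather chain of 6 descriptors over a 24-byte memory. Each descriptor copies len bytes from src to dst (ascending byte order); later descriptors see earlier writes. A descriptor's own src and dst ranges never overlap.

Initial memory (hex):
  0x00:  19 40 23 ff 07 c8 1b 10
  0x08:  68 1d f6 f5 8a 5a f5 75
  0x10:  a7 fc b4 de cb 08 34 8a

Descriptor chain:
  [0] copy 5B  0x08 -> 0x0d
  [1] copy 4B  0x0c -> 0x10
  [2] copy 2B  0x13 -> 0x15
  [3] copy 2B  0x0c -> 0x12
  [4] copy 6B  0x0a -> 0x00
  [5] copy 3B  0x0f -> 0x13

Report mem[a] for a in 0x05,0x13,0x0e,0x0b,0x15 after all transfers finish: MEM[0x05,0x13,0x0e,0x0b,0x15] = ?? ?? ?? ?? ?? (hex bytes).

#0 dst[0x0d+5] := {0x68,0x1d,0xf6,0xf5,0x8a}
#1 dst[0x10+4] := {0x8a,0x68,0x1d,0xf6}
#2 dst[0x15+2] := {0xf6,0xcb}
#3 dst[0x12+2] := {0x8a,0x68}
#4 dst[0x00+6] := {0xf6,0xf5,0x8a,0x68,0x1d,0xf6}
#5 dst[0x13+3] := {0xf6,0x8a,0x68}
query mem[0x05]=0xf6, mem[0x13]=0xf6, mem[0x0e]=0x1d, mem[0x0b]=0xf5, mem[0x15]=0x68

MEM[0x05,0x13,0x0e,0x0b,0x15] = f6 f6 1d f5 68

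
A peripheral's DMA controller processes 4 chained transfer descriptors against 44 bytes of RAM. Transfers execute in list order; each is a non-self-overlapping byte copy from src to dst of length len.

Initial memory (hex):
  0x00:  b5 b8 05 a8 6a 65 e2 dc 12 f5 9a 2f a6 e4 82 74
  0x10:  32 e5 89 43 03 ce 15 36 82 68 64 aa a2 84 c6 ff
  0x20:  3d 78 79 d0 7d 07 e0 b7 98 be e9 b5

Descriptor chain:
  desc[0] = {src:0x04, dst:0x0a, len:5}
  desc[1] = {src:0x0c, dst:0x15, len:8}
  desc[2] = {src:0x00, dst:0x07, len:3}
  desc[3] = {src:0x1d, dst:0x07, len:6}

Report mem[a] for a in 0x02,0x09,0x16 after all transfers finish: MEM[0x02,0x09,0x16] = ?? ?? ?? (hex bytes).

MEM[0x02,0x09,0x16] = 05 ff dc

[0] 0x04->0x0a len=5 : 6a 65 e2 dc 12
[1] 0x0c->0x15 len=8 : e2 dc 12 74 32 e5 89 43
[2] 0x00->0x07 len=3 : b5 b8 05
[3] 0x1d->0x07 len=6 : 84 c6 ff 3d 78 79
query mem[0x02]=0x05, mem[0x09]=0xff, mem[0x16]=0xdc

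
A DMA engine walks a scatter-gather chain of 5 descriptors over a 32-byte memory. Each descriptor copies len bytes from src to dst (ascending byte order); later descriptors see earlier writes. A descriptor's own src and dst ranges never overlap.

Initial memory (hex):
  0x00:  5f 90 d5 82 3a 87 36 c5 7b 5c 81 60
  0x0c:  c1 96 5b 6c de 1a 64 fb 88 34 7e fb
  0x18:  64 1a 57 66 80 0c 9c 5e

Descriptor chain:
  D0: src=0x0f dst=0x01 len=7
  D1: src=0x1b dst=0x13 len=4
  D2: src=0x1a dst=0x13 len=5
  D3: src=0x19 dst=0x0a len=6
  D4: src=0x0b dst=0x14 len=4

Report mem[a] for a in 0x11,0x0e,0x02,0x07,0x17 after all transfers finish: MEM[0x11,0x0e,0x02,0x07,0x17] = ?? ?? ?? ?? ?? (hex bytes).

#0 dst[0x01+7] := {0x6c,0xde,0x1a,0x64,0xfb,0x88,0x34}
#1 dst[0x13+4] := {0x66,0x80,0x0c,0x9c}
#2 dst[0x13+5] := {0x57,0x66,0x80,0x0c,0x9c}
#3 dst[0x0a+6] := {0x1a,0x57,0x66,0x80,0x0c,0x9c}
#4 dst[0x14+4] := {0x57,0x66,0x80,0x0c}
query mem[0x11]=0x1a, mem[0x0e]=0x0c, mem[0x02]=0xde, mem[0x07]=0x34, mem[0x17]=0x0c

MEM[0x11,0x0e,0x02,0x07,0x17] = 1a 0c de 34 0c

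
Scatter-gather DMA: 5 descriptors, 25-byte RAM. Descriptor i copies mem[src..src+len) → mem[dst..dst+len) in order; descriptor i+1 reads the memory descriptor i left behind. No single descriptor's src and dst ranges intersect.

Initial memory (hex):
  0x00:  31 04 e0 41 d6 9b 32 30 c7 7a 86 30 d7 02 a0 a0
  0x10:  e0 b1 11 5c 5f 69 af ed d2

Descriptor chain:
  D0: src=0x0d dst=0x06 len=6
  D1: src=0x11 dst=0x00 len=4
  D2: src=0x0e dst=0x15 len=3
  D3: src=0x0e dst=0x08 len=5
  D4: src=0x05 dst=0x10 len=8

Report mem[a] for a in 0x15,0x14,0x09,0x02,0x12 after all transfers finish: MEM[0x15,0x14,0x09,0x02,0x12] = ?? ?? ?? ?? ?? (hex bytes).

MEM[0x15,0x14,0x09,0x02,0x12] = e0 a0 a0 5c a0

  after D0: wrote 6B at 0x06 = 02a0a0e0b111
  after D1: wrote 4B at 0x00 = b1115c5f
  after D2: wrote 3B at 0x15 = a0a0e0
  after D3: wrote 5B at 0x08 = a0a0e0b111
  after D4: wrote 8B at 0x10 = 9b02a0a0a0e0b111
query mem[0x15]=0xe0, mem[0x14]=0xa0, mem[0x09]=0xa0, mem[0x02]=0x5c, mem[0x12]=0xa0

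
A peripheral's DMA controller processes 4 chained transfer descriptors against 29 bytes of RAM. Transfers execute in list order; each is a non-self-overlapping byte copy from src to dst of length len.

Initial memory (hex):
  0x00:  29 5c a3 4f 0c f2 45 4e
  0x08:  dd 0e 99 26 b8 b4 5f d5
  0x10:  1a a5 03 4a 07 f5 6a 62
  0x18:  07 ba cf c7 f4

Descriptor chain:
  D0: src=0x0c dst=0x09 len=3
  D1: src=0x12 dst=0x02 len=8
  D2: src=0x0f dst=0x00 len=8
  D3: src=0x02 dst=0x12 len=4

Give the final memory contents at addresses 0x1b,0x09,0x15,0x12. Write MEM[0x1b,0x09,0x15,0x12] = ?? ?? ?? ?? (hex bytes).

#0 dst[0x09+3] := {0xb8,0xb4,0x5f}
#1 dst[0x02+8] := {0x03,0x4a,0x07,0xf5,0x6a,0x62,0x07,0xba}
#2 dst[0x00+8] := {0xd5,0x1a,0xa5,0x03,0x4a,0x07,0xf5,0x6a}
#3 dst[0x12+4] := {0xa5,0x03,0x4a,0x07}
query mem[0x1b]=0xc7, mem[0x09]=0xba, mem[0x15]=0x07, mem[0x12]=0xa5

MEM[0x1b,0x09,0x15,0x12] = c7 ba 07 a5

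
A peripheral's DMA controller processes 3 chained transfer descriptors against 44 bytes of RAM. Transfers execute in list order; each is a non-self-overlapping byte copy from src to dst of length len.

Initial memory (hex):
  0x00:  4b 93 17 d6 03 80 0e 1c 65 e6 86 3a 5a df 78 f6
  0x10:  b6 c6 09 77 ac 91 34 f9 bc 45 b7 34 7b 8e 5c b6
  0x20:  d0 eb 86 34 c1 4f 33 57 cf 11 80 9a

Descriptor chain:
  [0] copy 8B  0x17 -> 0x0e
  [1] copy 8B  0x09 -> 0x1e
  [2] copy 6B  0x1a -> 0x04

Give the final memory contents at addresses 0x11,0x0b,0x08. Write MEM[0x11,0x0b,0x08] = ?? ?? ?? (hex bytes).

[0] 0x17->0x0e len=8 : f9 bc 45 b7 34 7b 8e 5c
[1] 0x09->0x1e len=8 : e6 86 3a 5a df f9 bc 45
[2] 0x1a->0x04 len=6 : b7 34 7b 8e e6 86
query mem[0x11]=0xb7, mem[0x0b]=0x3a, mem[0x08]=0xe6

MEM[0x11,0x0b,0x08] = b7 3a e6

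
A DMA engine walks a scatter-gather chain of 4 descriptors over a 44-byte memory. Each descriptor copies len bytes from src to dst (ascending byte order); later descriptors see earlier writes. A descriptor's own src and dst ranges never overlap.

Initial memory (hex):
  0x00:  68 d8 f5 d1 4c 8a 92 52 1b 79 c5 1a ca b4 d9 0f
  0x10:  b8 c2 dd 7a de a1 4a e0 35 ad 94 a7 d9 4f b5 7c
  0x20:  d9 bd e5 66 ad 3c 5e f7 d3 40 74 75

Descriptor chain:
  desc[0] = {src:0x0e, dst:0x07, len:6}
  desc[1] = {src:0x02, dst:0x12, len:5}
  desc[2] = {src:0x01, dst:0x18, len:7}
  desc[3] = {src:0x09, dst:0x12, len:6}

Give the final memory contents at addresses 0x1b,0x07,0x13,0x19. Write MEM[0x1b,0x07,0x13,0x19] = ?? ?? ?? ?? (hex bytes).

  after D0: wrote 6B at 0x07 = d90fb8c2dd7a
  after D1: wrote 5B at 0x12 = f5d14c8a92
  after D2: wrote 7B at 0x18 = d8f5d14c8a92d9
  after D3: wrote 6B at 0x12 = b8c2dd7ab4d9
query mem[0x1b]=0x4c, mem[0x07]=0xd9, mem[0x13]=0xc2, mem[0x19]=0xf5

MEM[0x1b,0x07,0x13,0x19] = 4c d9 c2 f5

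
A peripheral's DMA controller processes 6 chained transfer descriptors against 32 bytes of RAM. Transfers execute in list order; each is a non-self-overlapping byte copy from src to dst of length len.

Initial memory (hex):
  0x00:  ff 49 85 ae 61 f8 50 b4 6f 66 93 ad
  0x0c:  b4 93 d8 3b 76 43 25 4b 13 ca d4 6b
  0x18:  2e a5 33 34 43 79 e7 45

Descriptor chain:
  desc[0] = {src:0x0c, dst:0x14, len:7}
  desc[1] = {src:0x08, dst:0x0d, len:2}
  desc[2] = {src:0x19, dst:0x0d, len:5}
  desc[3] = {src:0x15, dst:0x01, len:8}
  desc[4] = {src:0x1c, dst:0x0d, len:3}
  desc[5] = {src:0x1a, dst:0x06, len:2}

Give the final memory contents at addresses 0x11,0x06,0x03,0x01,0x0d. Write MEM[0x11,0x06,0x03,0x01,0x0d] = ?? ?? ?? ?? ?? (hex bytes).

[0] 0x0c->0x14 len=7 : b4 93 d8 3b 76 43 25
[1] 0x08->0x0d len=2 : 6f 66
[2] 0x19->0x0d len=5 : 43 25 34 43 79
[3] 0x15->0x01 len=8 : 93 d8 3b 76 43 25 34 43
[4] 0x1c->0x0d len=3 : 43 79 e7
[5] 0x1a->0x06 len=2 : 25 34
query mem[0x11]=0x79, mem[0x06]=0x25, mem[0x03]=0x3b, mem[0x01]=0x93, mem[0x0d]=0x43

MEM[0x11,0x06,0x03,0x01,0x0d] = 79 25 3b 93 43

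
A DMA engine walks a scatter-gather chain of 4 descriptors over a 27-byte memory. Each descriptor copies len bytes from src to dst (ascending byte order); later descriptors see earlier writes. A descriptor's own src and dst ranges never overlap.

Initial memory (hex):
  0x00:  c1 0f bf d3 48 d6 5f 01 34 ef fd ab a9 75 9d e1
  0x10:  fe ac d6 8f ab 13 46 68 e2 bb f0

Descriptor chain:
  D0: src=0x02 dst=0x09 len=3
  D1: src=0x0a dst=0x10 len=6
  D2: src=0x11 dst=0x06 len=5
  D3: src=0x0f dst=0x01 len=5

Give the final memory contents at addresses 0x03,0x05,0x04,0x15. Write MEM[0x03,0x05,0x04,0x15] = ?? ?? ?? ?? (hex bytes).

  after D0: wrote 3B at 0x09 = bfd348
  after D1: wrote 6B at 0x10 = d348a9759de1
  after D2: wrote 5B at 0x06 = 48a9759de1
  after D3: wrote 5B at 0x01 = e1d348a975
query mem[0x03]=0x48, mem[0x05]=0x75, mem[0x04]=0xa9, mem[0x15]=0xe1

MEM[0x03,0x05,0x04,0x15] = 48 75 a9 e1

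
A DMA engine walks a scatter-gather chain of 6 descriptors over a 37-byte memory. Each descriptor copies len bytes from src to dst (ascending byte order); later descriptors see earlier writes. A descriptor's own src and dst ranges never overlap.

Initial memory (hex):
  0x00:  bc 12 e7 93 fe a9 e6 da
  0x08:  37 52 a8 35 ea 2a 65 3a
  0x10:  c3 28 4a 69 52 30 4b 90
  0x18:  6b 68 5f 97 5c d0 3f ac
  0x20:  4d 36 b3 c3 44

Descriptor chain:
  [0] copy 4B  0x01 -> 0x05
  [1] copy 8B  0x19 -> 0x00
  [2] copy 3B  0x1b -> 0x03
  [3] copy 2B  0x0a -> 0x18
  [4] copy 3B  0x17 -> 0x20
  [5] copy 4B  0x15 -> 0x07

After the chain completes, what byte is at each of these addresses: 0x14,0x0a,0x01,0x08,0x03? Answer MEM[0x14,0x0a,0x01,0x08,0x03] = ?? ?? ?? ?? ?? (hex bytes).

D0: mem[0x05..0x08] <- [12 e7 93 fe]
D1: mem[0x00..0x07] <- [68 5f 97 5c d0 3f ac 4d]
D2: mem[0x03..0x05] <- [97 5c d0]
D3: mem[0x18..0x19] <- [a8 35]
D4: mem[0x20..0x22] <- [90 a8 35]
D5: mem[0x07..0x0a] <- [30 4b 90 a8]
query mem[0x14]=0x52, mem[0x0a]=0xa8, mem[0x01]=0x5f, mem[0x08]=0x4b, mem[0x03]=0x97

MEM[0x14,0x0a,0x01,0x08,0x03] = 52 a8 5f 4b 97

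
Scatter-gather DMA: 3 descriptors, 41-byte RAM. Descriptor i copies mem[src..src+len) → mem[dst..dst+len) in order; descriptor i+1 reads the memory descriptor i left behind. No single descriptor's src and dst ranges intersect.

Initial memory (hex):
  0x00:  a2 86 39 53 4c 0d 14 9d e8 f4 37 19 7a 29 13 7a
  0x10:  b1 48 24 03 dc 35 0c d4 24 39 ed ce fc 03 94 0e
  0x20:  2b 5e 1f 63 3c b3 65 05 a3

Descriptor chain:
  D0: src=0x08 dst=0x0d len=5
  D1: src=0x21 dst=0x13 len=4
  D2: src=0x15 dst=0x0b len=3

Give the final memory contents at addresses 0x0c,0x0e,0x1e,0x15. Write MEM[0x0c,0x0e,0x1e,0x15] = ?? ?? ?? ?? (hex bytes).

MEM[0x0c,0x0e,0x1e,0x15] = 3c f4 94 63

[0] 0x08->0x0d len=5 : e8 f4 37 19 7a
[1] 0x21->0x13 len=4 : 5e 1f 63 3c
[2] 0x15->0x0b len=3 : 63 3c d4
query mem[0x0c]=0x3c, mem[0x0e]=0xf4, mem[0x1e]=0x94, mem[0x15]=0x63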